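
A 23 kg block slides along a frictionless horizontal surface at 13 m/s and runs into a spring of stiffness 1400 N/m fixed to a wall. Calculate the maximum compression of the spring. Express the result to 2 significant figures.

All KE is stored as spring PE at maximum compression: ½mv² = ½kx²
x = v√(m/k) = 13 × √(23/1400) = 1.666 m

x = 1.7 m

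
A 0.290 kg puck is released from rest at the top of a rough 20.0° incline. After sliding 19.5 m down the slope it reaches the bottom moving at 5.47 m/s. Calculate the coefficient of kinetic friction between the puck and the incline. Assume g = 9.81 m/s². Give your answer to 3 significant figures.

μ_k = 0.281

mgh = ½mv² + μ_k (mg cosθ) L, with h = L sinθ
mgL sinθ = 18.974 J; ½mv² = 4.3385 J
W_f = 18.974 − 4.3385 = 14.64 J
μ_k = W_f/(mg cosθ · L) = 14.64/(2.673 × 19.5) = 0.2807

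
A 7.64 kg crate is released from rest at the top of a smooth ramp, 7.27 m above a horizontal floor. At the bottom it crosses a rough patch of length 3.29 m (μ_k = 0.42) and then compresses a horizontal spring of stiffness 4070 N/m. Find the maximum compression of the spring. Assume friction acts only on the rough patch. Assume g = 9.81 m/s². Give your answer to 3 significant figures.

x = 0.466 m

Initial energy: E₁ = mgh = (7.64)(9.81)(7.27) = 544.87 J
Friction removes W_f = μ_k mg d = (0.42)(7.64)(9.81)(3.29) = 103.6 J
Energy reaching the spring: E = 544.87 − 103.6 = 441.31 J
At max compression ½kx² = E ⇒ x = √(2E/k) = √(2 × 441.31/4070) = 0.4657 m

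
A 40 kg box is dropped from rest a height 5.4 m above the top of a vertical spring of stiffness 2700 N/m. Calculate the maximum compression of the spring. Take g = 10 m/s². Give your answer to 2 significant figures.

Measuring PE from the top of the relaxed spring, at max compression the box has dropped H + x with zero KE, so:
mg(H + x) = ½kx²
½(2700)x² − (40)(10)x − (40)(10)(5.4) = 0
1350x² − 400.0x − 2160 = 0
x = [400.0 + √(160000 + 1.1664e+07)]/(2 × 1350) = 1.422 m

x = 1.4 m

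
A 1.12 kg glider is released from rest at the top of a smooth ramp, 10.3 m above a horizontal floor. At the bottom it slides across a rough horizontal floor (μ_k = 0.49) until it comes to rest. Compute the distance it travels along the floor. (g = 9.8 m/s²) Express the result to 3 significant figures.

Applying the work–energy principle:
At rest all PE has been dissipated by friction: mgh = μ_k m g d
d = h/μ_k = 10.3/0.49 = 21.02 m

d = 21.0 m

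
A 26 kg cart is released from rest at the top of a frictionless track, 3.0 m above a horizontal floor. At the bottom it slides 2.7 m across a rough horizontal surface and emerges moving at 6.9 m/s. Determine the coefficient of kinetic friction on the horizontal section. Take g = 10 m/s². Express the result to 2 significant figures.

Applying the work–energy principle:
mgh = ½mv² + μ_k m g d
mgh = 780.00 J; ½mv² = 618.93 J
W_f = 780.00 − 618.93 = 161.1 J
μ_k = W_f/(mg·d) = 161.1/(260.0 × 2.7) = 0.2294

μ_k = 0.23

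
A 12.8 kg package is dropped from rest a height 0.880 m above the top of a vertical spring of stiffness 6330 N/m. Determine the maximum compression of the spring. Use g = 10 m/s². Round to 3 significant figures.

Take the reference level at the top of the uncompressed spring. At max compression the package has fallen H + x and is momentarily at rest:
mg(H + x) = ½kx²
½(6330)x² − (12.8)(10)x − (12.8)(10)(0.880) = 0
3165x² − 128.0x − 112.6 = 0
x = [128.0 + √(16384 + 1.4260e+06)]/(2 × 3165) = 0.2100 m

x = 0.210 m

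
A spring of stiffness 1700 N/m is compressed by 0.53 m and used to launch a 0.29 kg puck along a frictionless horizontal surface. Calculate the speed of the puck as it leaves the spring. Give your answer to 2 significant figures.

The puck leaves the spring when the spring is at natural length, so ½kx² = ½mv²
v = x√(k/m) = 0.53 × √(1700/0.29) = 40.58 m/s

v = 41 m/s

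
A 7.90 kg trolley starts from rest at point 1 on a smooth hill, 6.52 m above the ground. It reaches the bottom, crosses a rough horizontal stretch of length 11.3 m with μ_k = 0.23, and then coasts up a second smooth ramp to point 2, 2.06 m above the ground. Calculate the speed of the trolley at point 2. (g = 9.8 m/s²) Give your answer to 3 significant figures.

Energy at 1: mgh₁ = (7.90)(9.8)(6.52) = 504.78 J
Friction loss: W_f = μ_k mg d = 201.2 J
At 2: ½mv² + mgh₂ = mgh₁ − W_f
½mv² = 504.78 − 201.2 − 159.49 = 144.08 J
v = √(2 × 144.08/7.90) = 6.040 m/s

v = 6.04 m/s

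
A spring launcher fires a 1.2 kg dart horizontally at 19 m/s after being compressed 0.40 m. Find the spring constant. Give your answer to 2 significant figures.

k = 2700 N/m

Energy stored in the spring equals the launch KE: ½kx² = ½mv²
k = mv²/x² = (1.2)(19)²/(0.40)² = 2707 N/m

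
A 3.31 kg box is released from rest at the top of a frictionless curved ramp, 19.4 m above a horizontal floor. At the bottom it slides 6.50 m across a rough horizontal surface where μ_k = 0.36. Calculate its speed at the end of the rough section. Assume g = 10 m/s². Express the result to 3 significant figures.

v = 18.5 m/s

Applying the work–energy principle:
mgh = ½mv² + μ_k m g d
W_f = μ_k mg d = (0.36)(3.31)(10)(6.50) = 77.45 J
½mv² = mgh − W_f = 642.14 − 77.45 = 564.69 J
v = √(2 × 564.69/3.31) = 18.47 m/s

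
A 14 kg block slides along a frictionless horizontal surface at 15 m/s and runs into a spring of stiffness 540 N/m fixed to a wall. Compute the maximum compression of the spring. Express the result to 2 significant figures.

x = 2.4 m

Conservation of energy between contact and max compression: ½mv² = ½kx²
x = v√(m/k) = 15 × √(14/540) = 2.415 m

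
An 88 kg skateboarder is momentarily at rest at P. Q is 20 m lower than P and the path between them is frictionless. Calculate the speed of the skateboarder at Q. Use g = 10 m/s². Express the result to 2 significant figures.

v = 20 m/s

Equating total energy at the two states: mgh = ½mv²
v = √(2gh) = √(2 × 10 × 20) = √400.00 = 20.00 m/s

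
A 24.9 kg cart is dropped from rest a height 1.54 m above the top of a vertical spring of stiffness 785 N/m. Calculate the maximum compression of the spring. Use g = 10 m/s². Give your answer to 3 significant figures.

x = 1.36 m

Measuring PE from the top of the relaxed spring, at max compression the cart has dropped H + x with zero KE, so:
mg(H + x) = ½kx²
½(785)x² − (24.9)(10)x − (24.9)(10)(1.54) = 0
392.5x² − 249.0x − 383.5 = 0
x = [249.0 + √(62001 + 602032)]/(2 × 392.5) = 1.355 m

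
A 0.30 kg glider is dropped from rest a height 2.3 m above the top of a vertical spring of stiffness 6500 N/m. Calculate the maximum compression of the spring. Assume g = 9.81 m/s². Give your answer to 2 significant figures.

Measuring PE from the top of the relaxed spring, at max compression the glider has dropped H + x with zero KE, so:
mg(H + x) = ½kx²
½(6500)x² − (0.30)(9.81)x − (0.30)(9.81)(2.3) = 0
3250x² − 2.943x − 6.769 = 0
x = [2.943 + √(8.661 + 87996)]/(2 × 3250) = 0.04609 m

x = 0.046 m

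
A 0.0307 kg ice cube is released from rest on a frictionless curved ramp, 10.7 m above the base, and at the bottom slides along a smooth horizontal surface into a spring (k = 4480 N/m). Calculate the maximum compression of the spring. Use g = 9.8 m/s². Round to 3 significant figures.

x = 0.0379 m

Gravitational PE at the top equals spring PE at max compression: mgh = ½kx²
x = √(2mgh/k) = √(2 × 0.0307 × 9.8 × 10.7 / 4480) = 0.03791 m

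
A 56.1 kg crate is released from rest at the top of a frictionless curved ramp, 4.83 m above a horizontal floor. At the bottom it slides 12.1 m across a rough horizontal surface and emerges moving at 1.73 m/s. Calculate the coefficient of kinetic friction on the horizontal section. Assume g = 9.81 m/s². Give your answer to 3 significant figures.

Energy at the top = energy at the end + work done against friction:
mgh = ½mv² + μ_k m g d
mgh = 2658.1 J; ½mv² = 83.951 J
W_f = 2658.1 − 83.951 = 2574 J
μ_k = W_f/(mg·d) = 2574/(550.3 × 12.1) = 0.3866

μ_k = 0.387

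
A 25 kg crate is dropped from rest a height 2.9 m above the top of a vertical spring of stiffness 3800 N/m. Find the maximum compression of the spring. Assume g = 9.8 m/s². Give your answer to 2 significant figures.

x = 0.68 m

Take the reference level at the top of the uncompressed spring. At max compression the crate has fallen H + x and is momentarily at rest:
mg(H + x) = ½kx²
½(3800)x² − (25)(9.8)x − (25)(9.8)(2.9) = 0
1900x² − 245.0x − 710.5 = 0
x = [245.0 + √(60025 + 5.3998e+06)]/(2 × 1900) = 0.6794 m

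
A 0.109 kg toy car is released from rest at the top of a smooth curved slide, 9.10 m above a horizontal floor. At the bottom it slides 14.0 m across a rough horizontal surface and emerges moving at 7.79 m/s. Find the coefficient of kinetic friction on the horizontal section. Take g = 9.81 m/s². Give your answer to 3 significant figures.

μ_k = 0.429

Energy bookkeeping (friction removes W_f = μ_k N d):
mgh = ½mv² + μ_k m g d
mgh = 9.7305 J; ½mv² = 3.3073 J
W_f = 9.7305 − 3.3073 = 6.423 J
μ_k = W_f/(mg·d) = 6.423/(1.069 × 14.0) = 0.4291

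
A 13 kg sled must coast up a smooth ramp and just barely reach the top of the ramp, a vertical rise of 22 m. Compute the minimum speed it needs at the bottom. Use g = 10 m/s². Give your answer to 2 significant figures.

v = 21 m/s

At the top it is momentarily at rest, so all KE converts to PE: ½mv² = mgh
v = √(2gh) = √(2 × 10 × 22) = 20.98 m/s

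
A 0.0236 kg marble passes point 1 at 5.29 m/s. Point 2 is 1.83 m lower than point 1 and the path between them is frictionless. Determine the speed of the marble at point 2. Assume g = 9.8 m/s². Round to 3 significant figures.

Energy conservation between the two points: ½mv₀² + mgh = ½mv²
The mass cancels from both sides.
v² = v₀² + 2gh = (5.29)² + 2(9.8)(1.83) = 63.852
v = √63.852 = 7.991 m/s

v = 7.99 m/s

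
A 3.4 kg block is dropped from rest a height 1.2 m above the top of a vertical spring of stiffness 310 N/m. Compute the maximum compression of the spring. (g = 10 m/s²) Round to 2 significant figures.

x = 0.63 m

Take the reference level at the top of the uncompressed spring. At max compression the block has fallen H + x and is momentarily at rest:
mg(H + x) = ½kx²
½(310)x² − (3.4)(10)x − (3.4)(10)(1.2) = 0
155.0x² − 34.00x − 40.80 = 0
x = [34.00 + √(1156 + 25296)]/(2 × 155.0) = 0.6343 m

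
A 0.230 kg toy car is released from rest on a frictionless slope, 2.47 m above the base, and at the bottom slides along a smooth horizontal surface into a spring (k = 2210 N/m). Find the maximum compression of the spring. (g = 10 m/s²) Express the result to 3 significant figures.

At max compression the car is momentarily at rest: mgh = ½kx²
x = √(2mgh/k) = √(2 × 0.230 × 10 × 2.47 / 2210) = 0.07170 m

x = 0.0717 m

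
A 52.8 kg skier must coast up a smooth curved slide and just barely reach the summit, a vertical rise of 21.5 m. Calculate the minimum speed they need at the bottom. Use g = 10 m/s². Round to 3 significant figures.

At the top they are momentarily at rest, so all KE converts to PE: ½mv² = mgh
v = √(2gh) = √(2 × 10 × 21.5) = 20.74 m/s

v = 20.7 m/s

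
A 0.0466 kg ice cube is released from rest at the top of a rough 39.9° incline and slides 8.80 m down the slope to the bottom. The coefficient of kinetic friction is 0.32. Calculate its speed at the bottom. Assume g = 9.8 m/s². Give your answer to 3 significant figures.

v = 8.26 m/s

Work–energy: mg(L sinθ) − μ_k(mg cosθ)L = ½mv²
mgh = mgL sinθ = (0.0466)(9.8)(8.80)sin39.9° = 2.5778 J
W_f = μ_k mg cosθ · L = (0.32)(0.0466)(9.8)cos39.9°·8.80 = 0.9866 J
½mv² = 2.5778 − 0.9866 = 1.5913 J
v = √(2 × 1.5913/0.0466) = 8.264 m/s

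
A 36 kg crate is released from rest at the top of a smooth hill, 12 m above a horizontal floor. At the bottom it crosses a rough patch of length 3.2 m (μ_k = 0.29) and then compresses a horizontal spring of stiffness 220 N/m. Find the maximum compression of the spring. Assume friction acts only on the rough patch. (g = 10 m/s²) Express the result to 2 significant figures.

x = 6.0 m

Initial energy: E₁ = mgh = (36)(10)(12) = 4320.0 J
Friction removes W_f = μ_k mg d = (0.29)(36)(10)(3.2) = 334.1 J
Energy reaching the spring: E = 4320.0 − 334.1 = 3985.9 J
At max compression ½kx² = E ⇒ x = √(2E/k) = √(2 × 3985.9/220) = 6.020 m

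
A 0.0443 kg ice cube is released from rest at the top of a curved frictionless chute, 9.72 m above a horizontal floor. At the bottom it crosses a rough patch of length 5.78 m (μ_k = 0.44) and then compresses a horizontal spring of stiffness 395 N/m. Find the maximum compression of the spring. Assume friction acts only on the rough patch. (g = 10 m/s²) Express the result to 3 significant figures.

x = 0.127 m

Initial energy: E₁ = mgh = (0.0443)(10)(9.72) = 4.3060 J
Friction removes W_f = μ_k mg d = (0.44)(0.0443)(10)(5.78) = 1.127 J
Energy reaching the spring: E = 4.3060 − 1.127 = 3.1793 J
At max compression ½kx² = E ⇒ x = √(2E/k) = √(2 × 3.1793/395) = 0.1269 m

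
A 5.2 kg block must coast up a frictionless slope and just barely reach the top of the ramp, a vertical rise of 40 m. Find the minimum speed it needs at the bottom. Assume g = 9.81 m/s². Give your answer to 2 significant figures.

At the top it is momentarily at rest, so all KE converts to PE: ½mv² = mgh
v = √(2gh) = √(2 × 9.81 × 40) = 28.01 m/s

v = 28 m/s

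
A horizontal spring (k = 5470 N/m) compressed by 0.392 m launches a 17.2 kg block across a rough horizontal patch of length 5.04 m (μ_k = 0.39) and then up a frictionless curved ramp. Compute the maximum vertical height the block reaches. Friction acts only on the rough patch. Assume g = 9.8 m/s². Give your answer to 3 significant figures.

h = 0.528 m

Spring energy: E₀ = ½kx² = ½(5470)(0.392)² = 420.27 J
Friction: W_f = μ_k mg d = (0.39)(17.2)(9.8)(5.04) = 331.3 J
Energy at base of ramp: E = 420.27 − 331.3 = 88.950 J
At max height all remaining energy is PE: mgh = E ⇒ h = E/(mg) = 88.950/(17.2 × 9.8) = 0.5277 m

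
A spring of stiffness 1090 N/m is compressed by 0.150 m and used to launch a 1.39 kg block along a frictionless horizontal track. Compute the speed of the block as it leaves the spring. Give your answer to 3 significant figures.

Spring PE converts entirely to kinetic energy: ½kx² = ½mv²
v = x√(k/m) = 0.150 × √(1090/1.39) = 4.200 m/s

v = 4.20 m/s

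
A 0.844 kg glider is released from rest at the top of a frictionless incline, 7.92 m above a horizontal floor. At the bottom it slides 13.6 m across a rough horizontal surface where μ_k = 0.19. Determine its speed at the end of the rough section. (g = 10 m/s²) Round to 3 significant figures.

Energy bookkeeping (friction removes W_f = μ_k N d):
mgh = ½mv² + μ_k m g d
W_f = μ_k mg d = (0.19)(0.844)(10)(13.6) = 21.81 J
½mv² = mgh − W_f = 66.845 − 21.81 = 45.036 J
v = √(2 × 45.036/0.844) = 10.33 m/s

v = 10.3 m/s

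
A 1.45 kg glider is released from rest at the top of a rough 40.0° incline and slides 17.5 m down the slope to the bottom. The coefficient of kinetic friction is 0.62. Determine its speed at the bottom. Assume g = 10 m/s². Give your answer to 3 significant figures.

v = 7.66 m/s

Energy: mgh = ½mv² + W_f, with h = L sinθ and W_f = μ_k (mg cosθ) L
mgh = mgL sinθ = (1.45)(10)(17.5)sin40.0° = 163.11 J
W_f = μ_k mg cosθ · L = (0.62)(1.45)(10)cos40.0°·17.5 = 120.5 J
½mv² = 163.11 − 120.5 = 42.589 J
v = √(2 × 42.589/1.45) = 7.664 m/s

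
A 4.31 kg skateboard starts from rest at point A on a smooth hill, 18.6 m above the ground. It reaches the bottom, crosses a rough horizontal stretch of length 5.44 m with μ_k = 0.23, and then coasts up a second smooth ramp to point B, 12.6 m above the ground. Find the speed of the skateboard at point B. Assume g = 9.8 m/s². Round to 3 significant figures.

Energy at A: mgh₁ = (4.31)(9.8)(18.6) = 785.63 J
Friction loss: W_f = μ_k mg d = 52.85 J
At B: ½mv² + mgh₂ = mgh₁ − W_f
½mv² = 785.63 − 52.85 − 532.20 = 200.58 J
v = √(2 × 200.58/4.31) = 9.648 m/s

v = 9.65 m/s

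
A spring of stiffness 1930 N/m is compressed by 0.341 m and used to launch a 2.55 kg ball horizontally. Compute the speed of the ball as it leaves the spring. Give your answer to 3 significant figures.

The ball leaves the spring when the spring is at natural length, so ½kx² = ½mv²
v = x√(k/m) = 0.341 × √(1930/2.55) = 9.381 m/s

v = 9.38 m/s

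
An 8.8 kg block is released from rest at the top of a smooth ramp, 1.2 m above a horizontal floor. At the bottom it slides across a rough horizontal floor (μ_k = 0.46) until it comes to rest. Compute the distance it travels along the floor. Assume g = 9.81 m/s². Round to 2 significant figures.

d = 2.6 m

Energy bookkeeping (friction removes W_f = μ_k N d):
At rest all PE has been dissipated by friction: mgh = μ_k m g d
d = h/μ_k = 1.2/0.46 = 2.609 m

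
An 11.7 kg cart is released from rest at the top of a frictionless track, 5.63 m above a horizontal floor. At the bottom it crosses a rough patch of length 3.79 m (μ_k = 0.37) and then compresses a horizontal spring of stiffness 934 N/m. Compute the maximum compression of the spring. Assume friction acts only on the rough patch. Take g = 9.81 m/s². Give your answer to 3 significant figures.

Initial energy: E₁ = mgh = (11.7)(9.81)(5.63) = 646.19 J
Friction removes W_f = μ_k mg d = (0.37)(11.7)(9.81)(3.79) = 161.0 J
Energy reaching the spring: E = 646.19 − 161.0 = 485.24 J
At max compression ½kx² = E ⇒ x = √(2E/k) = √(2 × 485.24/934) = 1.019 m

x = 1.02 m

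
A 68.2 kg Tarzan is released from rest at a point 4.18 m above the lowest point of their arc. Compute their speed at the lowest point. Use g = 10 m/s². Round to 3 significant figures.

v = 9.14 m/s

Mechanical energy is conserved (no friction): mgh = ½mv²
v = √(2gh) = √(2 × 10 × 4.18) = √83.600 = 9.143 m/s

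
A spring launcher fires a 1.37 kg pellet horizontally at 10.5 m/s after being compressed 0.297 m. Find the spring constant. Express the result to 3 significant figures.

k = 1710 N/m

½kx² = ½mv²
k = mv²/x² = (1.37)(10.5)²/(0.297)² = 1712 N/m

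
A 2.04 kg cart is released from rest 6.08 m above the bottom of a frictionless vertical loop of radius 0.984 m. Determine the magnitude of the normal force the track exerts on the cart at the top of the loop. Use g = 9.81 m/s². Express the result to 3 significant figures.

N = 147 N

Energy from release to top (height 2r): mgh = ½mv_top² + mg(2r)
v_top² = 2g(h − 2r) = 2(9.81)(6.08 − 1.968) = 80.677 m²/s²
At the top, both N and weight point toward the centre: N + mg = mv_top²/r
N = m(v_top²/r − g) = 2.04(80.677/0.984 − 9.81) = 147.2 N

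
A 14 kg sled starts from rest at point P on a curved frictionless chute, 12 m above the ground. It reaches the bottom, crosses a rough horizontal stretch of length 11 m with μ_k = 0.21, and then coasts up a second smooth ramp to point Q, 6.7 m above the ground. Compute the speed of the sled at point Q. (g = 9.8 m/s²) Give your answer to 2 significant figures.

v = 7.7 m/s

Energy at P: mgh₁ = (14)(9.8)(12) = 1646.4 J
Friction loss: W_f = μ_k mg d = 316.9 J
At Q: ½mv² + mgh₂ = mgh₁ − W_f
½mv² = 1646.4 − 316.9 − 919.24 = 410.23 J
v = √(2 × 410.23/14) = 7.655 m/s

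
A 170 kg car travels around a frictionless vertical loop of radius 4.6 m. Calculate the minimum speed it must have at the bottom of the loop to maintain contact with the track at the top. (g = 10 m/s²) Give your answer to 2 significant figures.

v = 15 m/s

At the top: mg = mv_top²/r ⇒ v_top² = gr = 46.00 m²/s²
Energy from bottom to top (height 2r): ½mv_bot² = ½mv_top² + mg(2r)
v_bot² = gr + 4gr = 5gr = 230.0
v_bot = √(5gr) = 15.17 m/s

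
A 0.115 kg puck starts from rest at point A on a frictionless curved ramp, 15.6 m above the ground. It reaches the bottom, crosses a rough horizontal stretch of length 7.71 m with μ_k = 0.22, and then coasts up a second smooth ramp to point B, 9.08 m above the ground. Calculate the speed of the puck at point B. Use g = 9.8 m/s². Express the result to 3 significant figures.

Energy at A: mgh₁ = (0.115)(9.8)(15.6) = 17.581 J
Friction loss: W_f = μ_k mg d = 1.912 J
At B: ½mv² + mgh₂ = mgh₁ − W_f
½mv² = 17.581 − 1.912 − 10.233 = 5.4364 J
v = √(2 × 5.4364/0.115) = 9.724 m/s

v = 9.72 m/s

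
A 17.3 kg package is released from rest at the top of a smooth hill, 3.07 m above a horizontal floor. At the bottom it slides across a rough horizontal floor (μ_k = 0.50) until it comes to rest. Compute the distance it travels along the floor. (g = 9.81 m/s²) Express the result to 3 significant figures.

Energy at the top = energy at the end + work done against friction:
At rest all PE has been dissipated by friction: mgh = μ_k m g d
d = h/μ_k = 3.07/0.50 = 6.140 m

d = 6.14 m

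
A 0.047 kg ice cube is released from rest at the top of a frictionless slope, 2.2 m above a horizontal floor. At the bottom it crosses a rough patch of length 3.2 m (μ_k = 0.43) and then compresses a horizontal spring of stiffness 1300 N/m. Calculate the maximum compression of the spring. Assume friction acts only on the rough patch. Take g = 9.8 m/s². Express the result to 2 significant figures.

x = 0.024 m

Initial energy: E₁ = mgh = (0.047)(9.8)(2.2) = 1.0133 J
Friction removes W_f = μ_k mg d = (0.43)(0.047)(9.8)(3.2) = 0.6338 J
Energy reaching the spring: E = 1.0133 − 0.6338 = 0.37953 J
At max compression ½kx² = E ⇒ x = √(2E/k) = √(2 × 0.37953/1300) = 0.02416 m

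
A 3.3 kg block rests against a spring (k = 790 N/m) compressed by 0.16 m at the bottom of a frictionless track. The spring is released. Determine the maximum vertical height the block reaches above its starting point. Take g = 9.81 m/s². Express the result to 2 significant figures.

h = 0.31 m

Energy conservation from release to the highest point: ½kx² = mgh
h = kx²/(2mg) = (790)(0.16)²/(2 × 3.3 × 9.81) = 0.3124 m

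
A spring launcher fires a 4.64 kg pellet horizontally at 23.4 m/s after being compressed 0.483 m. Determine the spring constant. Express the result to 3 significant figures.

½kx² = ½mv²
k = mv²/x² = (4.64)(23.4)²/(0.483)² = 10891 N/m

k = 10900 N/m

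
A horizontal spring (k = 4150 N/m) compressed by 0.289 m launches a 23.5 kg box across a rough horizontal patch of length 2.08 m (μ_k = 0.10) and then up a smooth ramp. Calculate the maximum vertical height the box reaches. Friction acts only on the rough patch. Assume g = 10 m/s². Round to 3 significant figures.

h = 0.529 m

Spring energy: E₀ = ½kx² = ½(4150)(0.289)² = 173.31 J
Friction: W_f = μ_k mg d = (0.10)(23.5)(10)(2.08) = 48.88 J
Energy at base of ramp: E = 173.31 − 48.88 = 124.43 J
At max height all remaining energy is PE: mgh = E ⇒ h = E/(mg) = 124.43/(23.5 × 10) = 0.5295 m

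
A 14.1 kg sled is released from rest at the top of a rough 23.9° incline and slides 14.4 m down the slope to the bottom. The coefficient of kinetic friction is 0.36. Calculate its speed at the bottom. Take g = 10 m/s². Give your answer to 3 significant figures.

v = 4.68 m/s

Taking the bottom as reference, mgh = ½mv² + μ_k N L with h = L sinθ, N = mg cosθ:
mgh = mgL sinθ = (14.1)(10)(14.4)sin23.9° = 822.60 J
W_f = μ_k mg cosθ · L = (0.36)(14.1)(10)cos23.9°·14.4 = 668.3 J
½mv² = 822.60 − 668.3 = 154.33 J
v = √(2 × 154.33/14.1) = 4.679 m/s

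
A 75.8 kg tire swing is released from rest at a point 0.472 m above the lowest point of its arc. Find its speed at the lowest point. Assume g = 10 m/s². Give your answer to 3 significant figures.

Mechanical energy is conserved (no friction): mgh = ½mv²
The mass cancels from both sides.
v = √(2gh) = √(2 × 10 × 0.472) = √9.4400 = 3.072 m/s

v = 3.07 m/s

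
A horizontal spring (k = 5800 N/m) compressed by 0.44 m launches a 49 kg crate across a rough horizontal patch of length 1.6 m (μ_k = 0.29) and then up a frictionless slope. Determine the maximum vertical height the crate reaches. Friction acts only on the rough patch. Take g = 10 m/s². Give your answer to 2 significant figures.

Spring energy: E₀ = ½kx² = ½(5800)(0.44)² = 561.44 J
Friction: W_f = μ_k mg d = (0.29)(49)(10)(1.6) = 227.4 J
Energy at base of ramp: E = 561.44 − 227.4 = 334.08 J
At max height all remaining energy is PE: mgh = E ⇒ h = E/(mg) = 334.08/(49 × 10) = 0.6818 m

h = 0.68 m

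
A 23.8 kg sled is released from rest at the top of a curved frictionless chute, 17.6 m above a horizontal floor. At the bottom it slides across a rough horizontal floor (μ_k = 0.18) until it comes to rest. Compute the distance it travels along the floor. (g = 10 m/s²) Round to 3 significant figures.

d = 97.8 m

Applying the work–energy principle:
At rest all PE has been dissipated by friction: mgh = μ_k m g d
d = h/μ_k = 17.6/0.18 = 97.78 m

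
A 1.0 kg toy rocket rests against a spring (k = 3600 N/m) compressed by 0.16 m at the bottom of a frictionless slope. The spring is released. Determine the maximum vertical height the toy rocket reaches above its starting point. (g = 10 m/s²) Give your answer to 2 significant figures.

h = 4.6 m

Energy conservation from release to the highest point: ½kx² = mgh
h = kx²/(2mg) = (3600)(0.16)²/(2 × 1.0 × 10) = 4.608 m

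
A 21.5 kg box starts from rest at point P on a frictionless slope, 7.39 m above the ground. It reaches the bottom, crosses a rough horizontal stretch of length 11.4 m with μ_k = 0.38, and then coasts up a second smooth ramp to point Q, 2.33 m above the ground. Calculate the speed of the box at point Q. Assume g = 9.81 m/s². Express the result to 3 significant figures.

Energy at P: mgh₁ = (21.5)(9.81)(7.39) = 1558.7 J
Friction loss: W_f = μ_k mg d = 913.7 J
At Q: ½mv² + mgh₂ = mgh₁ − W_f
½mv² = 1558.7 − 913.7 − 491.43 = 153.55 J
v = √(2 × 153.55/21.5) = 3.779 m/s

v = 3.78 m/s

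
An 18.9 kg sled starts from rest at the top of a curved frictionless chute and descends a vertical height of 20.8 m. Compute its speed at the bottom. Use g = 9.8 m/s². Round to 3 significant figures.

Equating total energy at the two states: mgh = ½mv²
v = √(2gh) = √(2 × 9.8 × 20.8) = √407.68 = 20.19 m/s

v = 20.2 m/s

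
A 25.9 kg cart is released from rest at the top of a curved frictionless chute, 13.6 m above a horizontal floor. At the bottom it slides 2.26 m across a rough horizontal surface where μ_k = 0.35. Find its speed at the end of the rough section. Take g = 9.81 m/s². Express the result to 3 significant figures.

Applying the work–energy principle:
mgh = ½mv² + μ_k m g d
W_f = μ_k mg d = (0.35)(25.9)(9.81)(2.26) = 201.0 J
½mv² = mgh − W_f = 3455.5 − 201.0 = 3254.5 J
v = √(2 × 3254.5/25.9) = 15.85 m/s

v = 15.9 m/s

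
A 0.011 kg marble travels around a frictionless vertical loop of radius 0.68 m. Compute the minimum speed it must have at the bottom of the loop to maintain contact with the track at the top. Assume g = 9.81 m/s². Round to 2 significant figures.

At the top: mg = mv_top²/r ⇒ v_top² = gr = 6.671 m²/s²
Energy from bottom to top (height 2r): ½mv_bot² = ½mv_top² + mg(2r)
v_bot² = gr + 4gr = 5gr = 33.35
v_bot = √(5gr) = 5.775 m/s

v = 5.8 m/s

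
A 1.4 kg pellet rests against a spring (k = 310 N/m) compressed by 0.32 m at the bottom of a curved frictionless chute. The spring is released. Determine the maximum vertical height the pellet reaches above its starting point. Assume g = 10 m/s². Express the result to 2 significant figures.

h = 1.1 m

All spring PE becomes gravitational PE at the highest point: ½kx² = mgh
h = kx²/(2mg) = (310)(0.32)²/(2 × 1.4 × 10) = 1.134 m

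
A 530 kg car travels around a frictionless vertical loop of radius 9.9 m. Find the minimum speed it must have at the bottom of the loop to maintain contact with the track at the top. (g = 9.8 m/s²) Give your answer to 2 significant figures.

At the top: mg = mv_top²/r ⇒ v_top² = gr = 97.02 m²/s²
Energy from bottom to top (height 2r): ½mv_bot² = ½mv_top² + mg(2r)
v_bot² = gr + 4gr = 5gr = 485.1
v_bot = √(5gr) = 22.02 m/s

v = 22 m/s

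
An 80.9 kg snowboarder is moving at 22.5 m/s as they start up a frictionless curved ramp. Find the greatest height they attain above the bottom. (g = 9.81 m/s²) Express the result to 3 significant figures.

h = 25.8 m

Setting KE at the bottom equal to PE gained: ½mv² = mgh
h = v²/(2g) = 22.5²/(2 × 9.81) = 25.80 m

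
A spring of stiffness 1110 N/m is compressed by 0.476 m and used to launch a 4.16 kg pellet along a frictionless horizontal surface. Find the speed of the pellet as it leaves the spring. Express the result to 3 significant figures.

The pellet leaves the spring when the spring is at natural length, so ½kx² = ½mv²
v = x√(k/m) = 0.476 × √(1110/4.16) = 7.775 m/s

v = 7.78 m/s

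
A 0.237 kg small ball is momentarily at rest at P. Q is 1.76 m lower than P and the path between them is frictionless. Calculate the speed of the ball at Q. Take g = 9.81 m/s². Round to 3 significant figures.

v = 5.88 m/s

By conservation of mechanical energy, mgh = ½mv²
v = √(2gh) = √(2 × 9.81 × 1.76) = √34.531 = 5.876 m/s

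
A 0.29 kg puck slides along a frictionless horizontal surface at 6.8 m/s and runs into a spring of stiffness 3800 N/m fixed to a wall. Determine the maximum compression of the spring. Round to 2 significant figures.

x = 0.059 m

Conservation of energy between contact and max compression: ½mv² = ½kx²
x = v√(m/k) = 6.8 × √(0.29/3800) = 0.05940 m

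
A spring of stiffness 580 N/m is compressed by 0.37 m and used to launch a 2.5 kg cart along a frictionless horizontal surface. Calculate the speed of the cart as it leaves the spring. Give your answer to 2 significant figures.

v = 5.6 m/s

Conservation of energy: ½kx² = ½mv²
v = x√(k/m) = 0.37 × √(580/2.5) = 5.636 m/s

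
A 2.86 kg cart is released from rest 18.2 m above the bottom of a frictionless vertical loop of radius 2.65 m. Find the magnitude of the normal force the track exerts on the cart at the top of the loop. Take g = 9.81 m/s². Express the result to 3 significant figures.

Energy from release to top (height 2r): mgh = ½mv_top² + mg(2r)
v_top² = 2g(h − 2r) = 2(9.81)(18.2 − 5.300) = 253.10 m²/s²
At the top, both N and weight point toward the centre: N + mg = mv_top²/r
N = m(v_top²/r − g) = 2.86(253.10/2.65 − 9.81) = 245.1 N

N = 245 N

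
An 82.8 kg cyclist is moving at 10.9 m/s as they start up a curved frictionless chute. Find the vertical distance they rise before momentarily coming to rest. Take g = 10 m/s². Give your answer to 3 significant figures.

Setting KE at the bottom equal to PE gained: ½mv² = mgh
h = v²/(2g) = 10.9²/(2 × 10) = 5.941 m

h = 5.94 m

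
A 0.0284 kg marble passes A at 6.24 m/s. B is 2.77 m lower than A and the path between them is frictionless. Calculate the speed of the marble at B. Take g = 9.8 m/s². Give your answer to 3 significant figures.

Equating total energy at the two states: ½mv₀² + mgh = ½mv²
v² = v₀² + 2gh = (6.24)² + 2(9.8)(2.77) = 93.230
v = √93.230 = 9.656 m/s

v = 9.66 m/s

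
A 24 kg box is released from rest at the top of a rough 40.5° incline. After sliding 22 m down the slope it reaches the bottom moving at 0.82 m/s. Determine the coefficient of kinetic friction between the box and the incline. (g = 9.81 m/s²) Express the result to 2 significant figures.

μ_k = 0.85

The energy dissipated by friction is the PE lost minus the KE gained:
mgL sinθ = 3363.9 J; ½mv² = 8.0688 J
W_f = 3363.9 − 8.0688 = 3356 J
μ_k = W_f/(mg cosθ · L) = 3356/(179.0 × 22) = 0.8520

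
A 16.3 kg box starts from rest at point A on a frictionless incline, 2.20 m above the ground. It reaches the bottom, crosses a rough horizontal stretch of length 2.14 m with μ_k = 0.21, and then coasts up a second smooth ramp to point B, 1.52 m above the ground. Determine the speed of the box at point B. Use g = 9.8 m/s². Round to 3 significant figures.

v = 2.13 m/s

Energy at A: mgh₁ = (16.3)(9.8)(2.20) = 351.43 J
Friction loss: W_f = μ_k mg d = 71.79 J
At B: ½mv² + mgh₂ = mgh₁ − W_f
½mv² = 351.43 − 71.79 − 242.80 = 36.836 J
v = √(2 × 36.836/16.3) = 2.126 m/s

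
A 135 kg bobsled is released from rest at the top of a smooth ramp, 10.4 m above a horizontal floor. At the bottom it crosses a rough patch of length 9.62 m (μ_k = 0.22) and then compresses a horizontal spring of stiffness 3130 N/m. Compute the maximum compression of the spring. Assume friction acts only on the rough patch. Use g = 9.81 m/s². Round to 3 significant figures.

x = 2.65 m

Initial energy: E₁ = mgh = (135)(9.81)(10.4) = 13773 J
Friction removes W_f = μ_k mg d = (0.22)(135)(9.81)(9.62) = 2803 J
Energy reaching the spring: E = 13773 − 2803 = 10970 J
At max compression ½kx² = E ⇒ x = √(2E/k) = √(2 × 10970/3130) = 2.648 m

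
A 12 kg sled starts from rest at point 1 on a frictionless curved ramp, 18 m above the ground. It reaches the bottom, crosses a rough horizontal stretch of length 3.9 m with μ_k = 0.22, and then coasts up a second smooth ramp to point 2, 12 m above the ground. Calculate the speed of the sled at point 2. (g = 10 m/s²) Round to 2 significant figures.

v = 10 m/s

Energy at 1: mgh₁ = (12)(10)(18) = 2160.0 J
Friction loss: W_f = μ_k mg d = 103.0 J
At 2: ½mv² + mgh₂ = mgh₁ − W_f
½mv² = 2160.0 − 103.0 − 1440.0 = 617.04 J
v = √(2 × 617.04/12) = 10.14 m/s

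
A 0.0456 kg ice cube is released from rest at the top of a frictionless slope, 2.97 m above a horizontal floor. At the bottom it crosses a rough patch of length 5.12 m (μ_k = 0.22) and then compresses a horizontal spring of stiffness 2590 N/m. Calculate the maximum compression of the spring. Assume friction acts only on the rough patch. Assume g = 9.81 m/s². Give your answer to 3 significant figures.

Initial energy: E₁ = mgh = (0.0456)(9.81)(2.97) = 1.3286 J
Friction removes W_f = μ_k mg d = (0.22)(0.0456)(9.81)(5.12) = 0.5039 J
Energy reaching the spring: E = 1.3286 − 0.5039 = 0.82471 J
At max compression ½kx² = E ⇒ x = √(2E/k) = √(2 × 0.82471/2590) = 0.02524 m

x = 0.0252 m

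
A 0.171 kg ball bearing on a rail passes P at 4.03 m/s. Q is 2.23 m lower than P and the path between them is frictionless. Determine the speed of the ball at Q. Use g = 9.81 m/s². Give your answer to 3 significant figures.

v = 7.75 m/s

By conservation of mechanical energy, ½mv₀² + mgh = ½mv²
v² = v₀² + 2gh = (4.03)² + 2(9.81)(2.23) = 59.994
v = √59.994 = 7.746 m/s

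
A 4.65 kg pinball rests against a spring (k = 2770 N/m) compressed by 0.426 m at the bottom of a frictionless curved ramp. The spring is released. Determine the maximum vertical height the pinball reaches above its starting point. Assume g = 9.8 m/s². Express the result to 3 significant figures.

All spring PE becomes gravitational PE at the highest point: ½kx² = mgh
h = kx²/(2mg) = (2770)(0.426)²/(2 × 4.65 × 9.8) = 5.516 m

h = 5.52 m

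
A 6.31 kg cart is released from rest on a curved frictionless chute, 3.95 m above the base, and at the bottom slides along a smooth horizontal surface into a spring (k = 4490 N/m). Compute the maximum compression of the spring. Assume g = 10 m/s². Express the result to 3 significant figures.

x = 0.333 m

Gravitational PE at the top equals spring PE at max compression: mgh = ½kx²
x = √(2mgh/k) = √(2 × 6.31 × 10 × 3.95 / 4490) = 0.3332 m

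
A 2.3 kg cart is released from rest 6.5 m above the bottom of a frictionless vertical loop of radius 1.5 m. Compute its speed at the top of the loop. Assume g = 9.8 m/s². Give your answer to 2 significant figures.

Energy conservation: mgh = ½mv_top² + mg(2r)
v_top² = 2g(h − 2r) = 2(9.8)(6.5 − 3.000) = 68.60
v_top = 8.283 m/s

v = 8.3 m/s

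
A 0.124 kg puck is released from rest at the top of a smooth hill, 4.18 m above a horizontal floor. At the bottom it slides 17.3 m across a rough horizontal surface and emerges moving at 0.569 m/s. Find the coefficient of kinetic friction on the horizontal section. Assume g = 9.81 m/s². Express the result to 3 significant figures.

μ_k = 0.241

Energy at the top = energy at the end + work done against friction:
mgh = ½mv² + μ_k m g d
mgh = 5.0847 J; ½mv² = 0.020073 J
W_f = 5.0847 − 0.020073 = 5.065 J
μ_k = W_f/(mg·d) = 5.065/(1.216 × 17.3) = 0.2407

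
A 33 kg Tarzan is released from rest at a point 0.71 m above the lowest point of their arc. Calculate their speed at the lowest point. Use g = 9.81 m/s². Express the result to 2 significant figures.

By conservation of mechanical energy, mgh = ½mv²
The mass cancels from both sides.
v = √(2gh) = √(2 × 9.81 × 0.71) = √13.930 = 3.732 m/s

v = 3.7 m/s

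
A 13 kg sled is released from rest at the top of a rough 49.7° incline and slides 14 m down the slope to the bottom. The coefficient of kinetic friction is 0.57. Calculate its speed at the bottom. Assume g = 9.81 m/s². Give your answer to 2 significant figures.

Energy: mgh = ½mv² + W_f, with h = L sinθ and W_f = μ_k (mg cosθ) L
mgh = mgL sinθ = (13)(9.81)(14)sin49.7° = 1361.7 J
W_f = μ_k mg cosθ · L = (0.57)(13)(9.81)cos49.7°·14 = 658.2 J
½mv² = 1361.7 − 658.2 = 703.45 J
v = √(2 × 703.45/13) = 10.40 m/s

v = 10 m/s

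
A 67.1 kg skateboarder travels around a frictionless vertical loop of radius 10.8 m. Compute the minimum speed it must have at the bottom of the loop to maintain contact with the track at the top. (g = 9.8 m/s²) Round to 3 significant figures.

v = 23.0 m/s

At the top: mg = mv_top²/r ⇒ v_top² = gr = 105.8 m²/s²
Energy from bottom to top (height 2r): ½mv_bot² = ½mv_top² + mg(2r)
v_bot² = gr + 4gr = 5gr = 529.2
v_bot = √(5gr) = 23.00 m/s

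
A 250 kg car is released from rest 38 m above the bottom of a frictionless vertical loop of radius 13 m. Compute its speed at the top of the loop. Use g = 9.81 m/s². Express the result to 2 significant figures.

v = 15 m/s

Energy conservation: mgh = ½mv_top² + mg(2r)
v_top² = 2g(h − 2r) = 2(9.81)(38 − 26.00) = 235.4
v_top = 15.34 m/s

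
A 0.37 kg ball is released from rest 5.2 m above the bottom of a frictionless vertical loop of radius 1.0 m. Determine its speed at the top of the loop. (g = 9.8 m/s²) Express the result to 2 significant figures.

Energy conservation: mgh = ½mv_top² + mg(2r)
v_top² = 2g(h − 2r) = 2(9.8)(5.2 − 2.000) = 62.72
v_top = 7.920 m/s

v = 7.9 m/s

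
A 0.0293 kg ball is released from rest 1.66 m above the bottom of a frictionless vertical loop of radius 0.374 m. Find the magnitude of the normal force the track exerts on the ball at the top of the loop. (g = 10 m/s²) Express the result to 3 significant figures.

Energy from release to top (height 2r): mgh = ½mv_top² + mg(2r)
v_top² = 2g(h − 2r) = 2(10)(1.66 − 0.7480) = 18.240 m²/s²
At the top, both N and weight point toward the centre: N + mg = mv_top²/r
N = m(v_top²/r − g) = 0.0293(18.240/0.374 − 10) = 1.136 N

N = 1.14 N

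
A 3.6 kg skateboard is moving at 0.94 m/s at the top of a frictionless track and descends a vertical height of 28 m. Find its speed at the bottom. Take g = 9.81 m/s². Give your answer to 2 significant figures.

Energy conservation between the two points: ½mv₀² + mgh = ½mv²
v² = v₀² + 2gh = (0.94)² + 2(9.81)(28) = 550.24
v = √550.24 = 23.46 m/s

v = 23 m/s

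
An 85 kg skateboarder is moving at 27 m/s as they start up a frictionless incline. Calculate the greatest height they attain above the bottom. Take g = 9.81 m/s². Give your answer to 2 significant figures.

Setting KE at the bottom equal to PE gained: ½mv² = mgh
h = v²/(2g) = 27²/(2 × 9.81) = 37.16 m

h = 37 m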